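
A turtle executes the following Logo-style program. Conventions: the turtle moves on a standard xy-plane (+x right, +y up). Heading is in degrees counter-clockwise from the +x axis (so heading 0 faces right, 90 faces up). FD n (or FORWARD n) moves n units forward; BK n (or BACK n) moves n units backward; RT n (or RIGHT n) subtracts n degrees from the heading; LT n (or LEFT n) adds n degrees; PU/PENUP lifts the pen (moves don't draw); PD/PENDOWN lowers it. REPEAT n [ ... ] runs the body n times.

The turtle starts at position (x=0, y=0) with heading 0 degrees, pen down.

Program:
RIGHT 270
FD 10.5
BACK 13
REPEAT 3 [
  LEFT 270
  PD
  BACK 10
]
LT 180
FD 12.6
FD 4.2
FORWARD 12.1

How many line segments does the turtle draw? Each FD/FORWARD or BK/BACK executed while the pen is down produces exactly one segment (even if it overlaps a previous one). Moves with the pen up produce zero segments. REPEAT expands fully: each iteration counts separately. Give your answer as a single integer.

Executing turtle program step by step:
Start: pos=(0,0), heading=0, pen down
RT 270: heading 0 -> 90
FD 10.5: (0,0) -> (0,10.5) [heading=90, draw]
BK 13: (0,10.5) -> (0,-2.5) [heading=90, draw]
REPEAT 3 [
  -- iteration 1/3 --
  LT 270: heading 90 -> 0
  PD: pen down
  BK 10: (0,-2.5) -> (-10,-2.5) [heading=0, draw]
  -- iteration 2/3 --
  LT 270: heading 0 -> 270
  PD: pen down
  BK 10: (-10,-2.5) -> (-10,7.5) [heading=270, draw]
  -- iteration 3/3 --
  LT 270: heading 270 -> 180
  PD: pen down
  BK 10: (-10,7.5) -> (0,7.5) [heading=180, draw]
]
LT 180: heading 180 -> 0
FD 12.6: (0,7.5) -> (12.6,7.5) [heading=0, draw]
FD 4.2: (12.6,7.5) -> (16.8,7.5) [heading=0, draw]
FD 12.1: (16.8,7.5) -> (28.9,7.5) [heading=0, draw]
Final: pos=(28.9,7.5), heading=0, 8 segment(s) drawn
Segments drawn: 8

Answer: 8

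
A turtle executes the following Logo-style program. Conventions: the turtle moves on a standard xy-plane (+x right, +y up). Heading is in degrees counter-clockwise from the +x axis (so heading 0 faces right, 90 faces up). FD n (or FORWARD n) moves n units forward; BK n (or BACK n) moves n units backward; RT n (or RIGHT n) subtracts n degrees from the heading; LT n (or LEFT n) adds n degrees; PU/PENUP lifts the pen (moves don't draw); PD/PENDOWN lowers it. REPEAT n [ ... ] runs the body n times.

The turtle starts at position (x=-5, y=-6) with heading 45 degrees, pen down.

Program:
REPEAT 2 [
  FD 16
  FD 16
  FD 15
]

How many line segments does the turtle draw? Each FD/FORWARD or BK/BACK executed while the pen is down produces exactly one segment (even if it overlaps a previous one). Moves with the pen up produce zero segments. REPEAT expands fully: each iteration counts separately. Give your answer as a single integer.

Answer: 6

Derivation:
Executing turtle program step by step:
Start: pos=(-5,-6), heading=45, pen down
REPEAT 2 [
  -- iteration 1/2 --
  FD 16: (-5,-6) -> (6.314,5.314) [heading=45, draw]
  FD 16: (6.314,5.314) -> (17.627,16.627) [heading=45, draw]
  FD 15: (17.627,16.627) -> (28.234,27.234) [heading=45, draw]
  -- iteration 2/2 --
  FD 16: (28.234,27.234) -> (39.548,38.548) [heading=45, draw]
  FD 16: (39.548,38.548) -> (50.861,49.861) [heading=45, draw]
  FD 15: (50.861,49.861) -> (61.468,60.468) [heading=45, draw]
]
Final: pos=(61.468,60.468), heading=45, 6 segment(s) drawn
Segments drawn: 6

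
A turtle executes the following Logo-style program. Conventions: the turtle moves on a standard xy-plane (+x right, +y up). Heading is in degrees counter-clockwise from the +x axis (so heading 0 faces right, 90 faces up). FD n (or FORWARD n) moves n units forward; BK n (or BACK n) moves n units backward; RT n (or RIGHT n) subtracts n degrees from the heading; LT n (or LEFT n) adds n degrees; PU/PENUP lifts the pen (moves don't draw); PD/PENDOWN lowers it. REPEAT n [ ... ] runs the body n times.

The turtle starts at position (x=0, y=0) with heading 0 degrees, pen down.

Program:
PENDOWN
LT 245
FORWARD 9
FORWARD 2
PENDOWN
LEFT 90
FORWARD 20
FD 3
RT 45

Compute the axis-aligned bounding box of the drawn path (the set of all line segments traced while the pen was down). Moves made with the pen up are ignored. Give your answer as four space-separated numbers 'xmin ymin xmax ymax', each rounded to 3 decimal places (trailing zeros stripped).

Executing turtle program step by step:
Start: pos=(0,0), heading=0, pen down
PD: pen down
LT 245: heading 0 -> 245
FD 9: (0,0) -> (-3.804,-8.157) [heading=245, draw]
FD 2: (-3.804,-8.157) -> (-4.649,-9.969) [heading=245, draw]
PD: pen down
LT 90: heading 245 -> 335
FD 20: (-4.649,-9.969) -> (13.477,-18.422) [heading=335, draw]
FD 3: (13.477,-18.422) -> (16.196,-19.69) [heading=335, draw]
RT 45: heading 335 -> 290
Final: pos=(16.196,-19.69), heading=290, 4 segment(s) drawn

Segment endpoints: x in {-4.649, -3.804, 0, 13.477, 16.196}, y in {-19.69, -18.422, -9.969, -8.157, 0}
xmin=-4.649, ymin=-19.69, xmax=16.196, ymax=0

Answer: -4.649 -19.69 16.196 0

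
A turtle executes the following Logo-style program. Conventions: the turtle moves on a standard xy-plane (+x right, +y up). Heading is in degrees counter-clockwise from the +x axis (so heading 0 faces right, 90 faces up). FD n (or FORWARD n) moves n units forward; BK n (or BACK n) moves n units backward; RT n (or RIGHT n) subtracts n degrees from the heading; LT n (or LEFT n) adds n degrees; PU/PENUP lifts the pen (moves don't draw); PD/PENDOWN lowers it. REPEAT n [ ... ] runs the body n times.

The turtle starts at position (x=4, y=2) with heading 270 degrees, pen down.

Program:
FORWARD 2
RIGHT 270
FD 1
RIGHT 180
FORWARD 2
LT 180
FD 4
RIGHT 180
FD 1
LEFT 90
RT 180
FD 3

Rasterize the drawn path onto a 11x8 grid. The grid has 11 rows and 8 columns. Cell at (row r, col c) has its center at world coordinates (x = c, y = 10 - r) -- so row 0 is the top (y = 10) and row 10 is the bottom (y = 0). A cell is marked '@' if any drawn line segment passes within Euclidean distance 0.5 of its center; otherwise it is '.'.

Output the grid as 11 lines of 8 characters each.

Answer: ........
........
........
........
........
........
........
......@.
....@.@.
....@.@.
...@@@@@

Derivation:
Segment 0: (4,2) -> (4,0)
Segment 1: (4,0) -> (5,0)
Segment 2: (5,0) -> (3,-0)
Segment 3: (3,-0) -> (7,-0)
Segment 4: (7,-0) -> (6,-0)
Segment 5: (6,-0) -> (6,3)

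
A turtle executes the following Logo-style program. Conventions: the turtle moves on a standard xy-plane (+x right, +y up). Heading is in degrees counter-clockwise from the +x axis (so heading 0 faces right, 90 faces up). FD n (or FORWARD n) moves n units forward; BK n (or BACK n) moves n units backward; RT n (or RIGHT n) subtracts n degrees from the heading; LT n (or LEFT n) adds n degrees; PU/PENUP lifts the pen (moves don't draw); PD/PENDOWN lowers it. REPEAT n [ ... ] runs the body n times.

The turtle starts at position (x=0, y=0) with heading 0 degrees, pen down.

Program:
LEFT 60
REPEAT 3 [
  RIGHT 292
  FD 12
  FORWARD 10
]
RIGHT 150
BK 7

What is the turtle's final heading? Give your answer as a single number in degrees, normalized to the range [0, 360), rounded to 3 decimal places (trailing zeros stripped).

Executing turtle program step by step:
Start: pos=(0,0), heading=0, pen down
LT 60: heading 0 -> 60
REPEAT 3 [
  -- iteration 1/3 --
  RT 292: heading 60 -> 128
  FD 12: (0,0) -> (-7.388,9.456) [heading=128, draw]
  FD 10: (-7.388,9.456) -> (-13.545,17.336) [heading=128, draw]
  -- iteration 2/3 --
  RT 292: heading 128 -> 196
  FD 12: (-13.545,17.336) -> (-25.08,14.029) [heading=196, draw]
  FD 10: (-25.08,14.029) -> (-34.692,11.272) [heading=196, draw]
  -- iteration 3/3 --
  RT 292: heading 196 -> 264
  FD 12: (-34.692,11.272) -> (-35.947,-0.662) [heading=264, draw]
  FD 10: (-35.947,-0.662) -> (-36.992,-10.607) [heading=264, draw]
]
RT 150: heading 264 -> 114
BK 7: (-36.992,-10.607) -> (-34.145,-17.002) [heading=114, draw]
Final: pos=(-34.145,-17.002), heading=114, 7 segment(s) drawn

Answer: 114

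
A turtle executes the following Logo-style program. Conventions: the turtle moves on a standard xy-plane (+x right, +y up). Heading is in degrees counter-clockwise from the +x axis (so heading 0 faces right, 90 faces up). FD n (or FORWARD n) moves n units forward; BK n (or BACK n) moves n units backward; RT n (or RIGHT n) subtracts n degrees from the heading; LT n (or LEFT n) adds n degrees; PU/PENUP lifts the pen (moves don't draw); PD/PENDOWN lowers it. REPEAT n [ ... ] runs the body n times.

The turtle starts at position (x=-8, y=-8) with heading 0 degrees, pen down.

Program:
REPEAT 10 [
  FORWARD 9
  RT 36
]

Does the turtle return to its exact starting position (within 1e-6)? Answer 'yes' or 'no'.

Answer: yes

Derivation:
Executing turtle program step by step:
Start: pos=(-8,-8), heading=0, pen down
REPEAT 10 [
  -- iteration 1/10 --
  FD 9: (-8,-8) -> (1,-8) [heading=0, draw]
  RT 36: heading 0 -> 324
  -- iteration 2/10 --
  FD 9: (1,-8) -> (8.281,-13.29) [heading=324, draw]
  RT 36: heading 324 -> 288
  -- iteration 3/10 --
  FD 9: (8.281,-13.29) -> (11.062,-21.85) [heading=288, draw]
  RT 36: heading 288 -> 252
  -- iteration 4/10 --
  FD 9: (11.062,-21.85) -> (8.281,-30.409) [heading=252, draw]
  RT 36: heading 252 -> 216
  -- iteration 5/10 --
  FD 9: (8.281,-30.409) -> (1,-35.699) [heading=216, draw]
  RT 36: heading 216 -> 180
  -- iteration 6/10 --
  FD 9: (1,-35.699) -> (-8,-35.699) [heading=180, draw]
  RT 36: heading 180 -> 144
  -- iteration 7/10 --
  FD 9: (-8,-35.699) -> (-15.281,-30.409) [heading=144, draw]
  RT 36: heading 144 -> 108
  -- iteration 8/10 --
  FD 9: (-15.281,-30.409) -> (-18.062,-21.85) [heading=108, draw]
  RT 36: heading 108 -> 72
  -- iteration 9/10 --
  FD 9: (-18.062,-21.85) -> (-15.281,-13.29) [heading=72, draw]
  RT 36: heading 72 -> 36
  -- iteration 10/10 --
  FD 9: (-15.281,-13.29) -> (-8,-8) [heading=36, draw]
  RT 36: heading 36 -> 0
]
Final: pos=(-8,-8), heading=0, 10 segment(s) drawn

Start position: (-8, -8)
Final position: (-8, -8)
Distance = 0; < 1e-6 -> CLOSED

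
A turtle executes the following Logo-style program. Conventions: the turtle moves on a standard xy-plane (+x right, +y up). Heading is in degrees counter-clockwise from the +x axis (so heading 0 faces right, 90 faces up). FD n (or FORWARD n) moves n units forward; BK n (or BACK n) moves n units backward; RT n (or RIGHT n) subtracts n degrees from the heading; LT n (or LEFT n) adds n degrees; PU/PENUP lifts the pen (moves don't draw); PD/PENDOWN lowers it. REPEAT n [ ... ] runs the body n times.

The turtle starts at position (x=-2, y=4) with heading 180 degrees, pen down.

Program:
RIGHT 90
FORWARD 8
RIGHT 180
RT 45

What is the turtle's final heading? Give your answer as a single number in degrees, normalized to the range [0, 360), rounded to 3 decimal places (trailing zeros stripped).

Answer: 225

Derivation:
Executing turtle program step by step:
Start: pos=(-2,4), heading=180, pen down
RT 90: heading 180 -> 90
FD 8: (-2,4) -> (-2,12) [heading=90, draw]
RT 180: heading 90 -> 270
RT 45: heading 270 -> 225
Final: pos=(-2,12), heading=225, 1 segment(s) drawn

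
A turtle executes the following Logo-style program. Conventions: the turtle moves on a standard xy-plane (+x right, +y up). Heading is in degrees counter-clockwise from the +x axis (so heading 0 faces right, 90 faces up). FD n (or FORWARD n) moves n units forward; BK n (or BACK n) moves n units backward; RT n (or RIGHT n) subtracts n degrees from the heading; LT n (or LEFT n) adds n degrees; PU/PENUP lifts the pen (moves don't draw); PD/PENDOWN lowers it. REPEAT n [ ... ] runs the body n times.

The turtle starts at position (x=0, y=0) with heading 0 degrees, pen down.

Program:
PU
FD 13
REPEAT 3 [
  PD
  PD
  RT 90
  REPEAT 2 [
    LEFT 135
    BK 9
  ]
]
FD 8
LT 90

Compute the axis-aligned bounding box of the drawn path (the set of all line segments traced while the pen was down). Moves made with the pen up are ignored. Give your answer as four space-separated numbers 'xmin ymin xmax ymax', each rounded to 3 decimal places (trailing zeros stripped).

Answer: 6.636 -6.364 22 0

Derivation:
Executing turtle program step by step:
Start: pos=(0,0), heading=0, pen down
PU: pen up
FD 13: (0,0) -> (13,0) [heading=0, move]
REPEAT 3 [
  -- iteration 1/3 --
  PD: pen down
  PD: pen down
  RT 90: heading 0 -> 270
  REPEAT 2 [
    -- iteration 1/2 --
    LT 135: heading 270 -> 45
    BK 9: (13,0) -> (6.636,-6.364) [heading=45, draw]
    -- iteration 2/2 --
    LT 135: heading 45 -> 180
    BK 9: (6.636,-6.364) -> (15.636,-6.364) [heading=180, draw]
  ]
  -- iteration 2/3 --
  PD: pen down
  PD: pen down
  RT 90: heading 180 -> 90
  REPEAT 2 [
    -- iteration 1/2 --
    LT 135: heading 90 -> 225
    BK 9: (15.636,-6.364) -> (22,0) [heading=225, draw]
    -- iteration 2/2 --
    LT 135: heading 225 -> 0
    BK 9: (22,0) -> (13,0) [heading=0, draw]
  ]
  -- iteration 3/3 --
  PD: pen down
  PD: pen down
  RT 90: heading 0 -> 270
  REPEAT 2 [
    -- iteration 1/2 --
    LT 135: heading 270 -> 45
    BK 9: (13,0) -> (6.636,-6.364) [heading=45, draw]
    -- iteration 2/2 --
    LT 135: heading 45 -> 180
    BK 9: (6.636,-6.364) -> (15.636,-6.364) [heading=180, draw]
  ]
]
FD 8: (15.636,-6.364) -> (7.636,-6.364) [heading=180, draw]
LT 90: heading 180 -> 270
Final: pos=(7.636,-6.364), heading=270, 7 segment(s) drawn

Segment endpoints: x in {6.636, 6.636, 7.636, 13, 15.636, 22}, y in {-6.364, -6.364, -6.364, -6.364, 0, 0, 0}
xmin=6.636, ymin=-6.364, xmax=22, ymax=0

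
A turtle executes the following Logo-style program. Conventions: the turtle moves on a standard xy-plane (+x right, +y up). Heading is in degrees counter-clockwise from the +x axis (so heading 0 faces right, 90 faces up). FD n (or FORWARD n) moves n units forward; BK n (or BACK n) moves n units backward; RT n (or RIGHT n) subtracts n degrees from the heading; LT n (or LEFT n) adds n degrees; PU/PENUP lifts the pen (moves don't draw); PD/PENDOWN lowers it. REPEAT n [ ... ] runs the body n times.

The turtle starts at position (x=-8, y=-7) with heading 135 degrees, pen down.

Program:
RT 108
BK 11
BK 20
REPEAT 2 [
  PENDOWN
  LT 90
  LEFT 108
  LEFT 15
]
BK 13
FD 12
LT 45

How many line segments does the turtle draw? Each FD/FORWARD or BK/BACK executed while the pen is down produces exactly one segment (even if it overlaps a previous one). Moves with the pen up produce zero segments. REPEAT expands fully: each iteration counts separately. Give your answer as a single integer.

Answer: 4

Derivation:
Executing turtle program step by step:
Start: pos=(-8,-7), heading=135, pen down
RT 108: heading 135 -> 27
BK 11: (-8,-7) -> (-17.801,-11.994) [heading=27, draw]
BK 20: (-17.801,-11.994) -> (-35.621,-21.074) [heading=27, draw]
REPEAT 2 [
  -- iteration 1/2 --
  PD: pen down
  LT 90: heading 27 -> 117
  LT 108: heading 117 -> 225
  LT 15: heading 225 -> 240
  -- iteration 2/2 --
  PD: pen down
  LT 90: heading 240 -> 330
  LT 108: heading 330 -> 78
  LT 15: heading 78 -> 93
]
BK 13: (-35.621,-21.074) -> (-34.941,-34.056) [heading=93, draw]
FD 12: (-34.941,-34.056) -> (-35.569,-22.072) [heading=93, draw]
LT 45: heading 93 -> 138
Final: pos=(-35.569,-22.072), heading=138, 4 segment(s) drawn
Segments drawn: 4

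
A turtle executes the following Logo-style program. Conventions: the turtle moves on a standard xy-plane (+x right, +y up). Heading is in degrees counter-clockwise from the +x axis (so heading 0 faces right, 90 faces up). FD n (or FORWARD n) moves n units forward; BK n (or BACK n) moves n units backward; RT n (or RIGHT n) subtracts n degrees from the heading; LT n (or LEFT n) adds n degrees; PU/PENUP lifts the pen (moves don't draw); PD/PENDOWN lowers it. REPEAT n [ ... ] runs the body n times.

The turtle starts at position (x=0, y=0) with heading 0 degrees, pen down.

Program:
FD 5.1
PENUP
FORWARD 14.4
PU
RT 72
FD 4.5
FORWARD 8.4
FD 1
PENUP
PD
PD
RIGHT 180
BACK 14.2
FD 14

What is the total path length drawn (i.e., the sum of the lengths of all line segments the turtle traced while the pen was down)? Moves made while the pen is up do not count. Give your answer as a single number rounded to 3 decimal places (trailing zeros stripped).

Executing turtle program step by step:
Start: pos=(0,0), heading=0, pen down
FD 5.1: (0,0) -> (5.1,0) [heading=0, draw]
PU: pen up
FD 14.4: (5.1,0) -> (19.5,0) [heading=0, move]
PU: pen up
RT 72: heading 0 -> 288
FD 4.5: (19.5,0) -> (20.891,-4.28) [heading=288, move]
FD 8.4: (20.891,-4.28) -> (23.486,-12.269) [heading=288, move]
FD 1: (23.486,-12.269) -> (23.795,-13.22) [heading=288, move]
PU: pen up
PD: pen down
PD: pen down
RT 180: heading 288 -> 108
BK 14.2: (23.795,-13.22) -> (28.183,-26.725) [heading=108, draw]
FD 14: (28.183,-26.725) -> (23.857,-13.41) [heading=108, draw]
Final: pos=(23.857,-13.41), heading=108, 3 segment(s) drawn

Segment lengths:
  seg 1: (0,0) -> (5.1,0), length = 5.1
  seg 2: (23.795,-13.22) -> (28.183,-26.725), length = 14.2
  seg 3: (28.183,-26.725) -> (23.857,-13.41), length = 14
Total = 33.3

Answer: 33.3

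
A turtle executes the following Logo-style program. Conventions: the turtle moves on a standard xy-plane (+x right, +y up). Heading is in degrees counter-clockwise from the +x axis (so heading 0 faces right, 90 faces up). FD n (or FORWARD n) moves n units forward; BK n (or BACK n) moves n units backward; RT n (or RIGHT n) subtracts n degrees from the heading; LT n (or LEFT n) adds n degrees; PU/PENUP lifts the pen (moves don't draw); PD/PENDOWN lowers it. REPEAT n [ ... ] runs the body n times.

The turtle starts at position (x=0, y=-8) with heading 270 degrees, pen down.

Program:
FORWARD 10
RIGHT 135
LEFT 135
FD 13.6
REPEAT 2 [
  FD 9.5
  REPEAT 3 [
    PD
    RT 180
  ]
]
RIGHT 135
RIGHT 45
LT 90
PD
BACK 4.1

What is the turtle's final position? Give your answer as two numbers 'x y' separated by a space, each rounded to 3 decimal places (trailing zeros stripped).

Answer: 4.1 -31.6

Derivation:
Executing turtle program step by step:
Start: pos=(0,-8), heading=270, pen down
FD 10: (0,-8) -> (0,-18) [heading=270, draw]
RT 135: heading 270 -> 135
LT 135: heading 135 -> 270
FD 13.6: (0,-18) -> (0,-31.6) [heading=270, draw]
REPEAT 2 [
  -- iteration 1/2 --
  FD 9.5: (0,-31.6) -> (0,-41.1) [heading=270, draw]
  REPEAT 3 [
    -- iteration 1/3 --
    PD: pen down
    RT 180: heading 270 -> 90
    -- iteration 2/3 --
    PD: pen down
    RT 180: heading 90 -> 270
    -- iteration 3/3 --
    PD: pen down
    RT 180: heading 270 -> 90
  ]
  -- iteration 2/2 --
  FD 9.5: (0,-41.1) -> (0,-31.6) [heading=90, draw]
  REPEAT 3 [
    -- iteration 1/3 --
    PD: pen down
    RT 180: heading 90 -> 270
    -- iteration 2/3 --
    PD: pen down
    RT 180: heading 270 -> 90
    -- iteration 3/3 --
    PD: pen down
    RT 180: heading 90 -> 270
  ]
]
RT 135: heading 270 -> 135
RT 45: heading 135 -> 90
LT 90: heading 90 -> 180
PD: pen down
BK 4.1: (0,-31.6) -> (4.1,-31.6) [heading=180, draw]
Final: pos=(4.1,-31.6), heading=180, 5 segment(s) drawn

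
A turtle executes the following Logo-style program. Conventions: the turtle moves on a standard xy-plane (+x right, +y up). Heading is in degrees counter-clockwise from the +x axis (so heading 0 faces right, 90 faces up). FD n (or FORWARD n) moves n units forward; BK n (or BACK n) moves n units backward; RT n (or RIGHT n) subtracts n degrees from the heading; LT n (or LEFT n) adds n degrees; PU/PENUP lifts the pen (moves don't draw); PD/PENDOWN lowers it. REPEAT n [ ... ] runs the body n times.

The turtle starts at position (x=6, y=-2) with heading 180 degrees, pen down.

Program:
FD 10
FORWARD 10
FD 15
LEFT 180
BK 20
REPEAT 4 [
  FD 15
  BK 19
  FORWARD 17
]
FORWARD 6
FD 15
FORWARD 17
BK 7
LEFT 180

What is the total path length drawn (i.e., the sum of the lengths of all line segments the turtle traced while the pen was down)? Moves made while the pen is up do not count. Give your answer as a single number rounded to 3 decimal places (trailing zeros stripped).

Executing turtle program step by step:
Start: pos=(6,-2), heading=180, pen down
FD 10: (6,-2) -> (-4,-2) [heading=180, draw]
FD 10: (-4,-2) -> (-14,-2) [heading=180, draw]
FD 15: (-14,-2) -> (-29,-2) [heading=180, draw]
LT 180: heading 180 -> 0
BK 20: (-29,-2) -> (-49,-2) [heading=0, draw]
REPEAT 4 [
  -- iteration 1/4 --
  FD 15: (-49,-2) -> (-34,-2) [heading=0, draw]
  BK 19: (-34,-2) -> (-53,-2) [heading=0, draw]
  FD 17: (-53,-2) -> (-36,-2) [heading=0, draw]
  -- iteration 2/4 --
  FD 15: (-36,-2) -> (-21,-2) [heading=0, draw]
  BK 19: (-21,-2) -> (-40,-2) [heading=0, draw]
  FD 17: (-40,-2) -> (-23,-2) [heading=0, draw]
  -- iteration 3/4 --
  FD 15: (-23,-2) -> (-8,-2) [heading=0, draw]
  BK 19: (-8,-2) -> (-27,-2) [heading=0, draw]
  FD 17: (-27,-2) -> (-10,-2) [heading=0, draw]
  -- iteration 4/4 --
  FD 15: (-10,-2) -> (5,-2) [heading=0, draw]
  BK 19: (5,-2) -> (-14,-2) [heading=0, draw]
  FD 17: (-14,-2) -> (3,-2) [heading=0, draw]
]
FD 6: (3,-2) -> (9,-2) [heading=0, draw]
FD 15: (9,-2) -> (24,-2) [heading=0, draw]
FD 17: (24,-2) -> (41,-2) [heading=0, draw]
BK 7: (41,-2) -> (34,-2) [heading=0, draw]
LT 180: heading 0 -> 180
Final: pos=(34,-2), heading=180, 20 segment(s) drawn

Segment lengths:
  seg 1: (6,-2) -> (-4,-2), length = 10
  seg 2: (-4,-2) -> (-14,-2), length = 10
  seg 3: (-14,-2) -> (-29,-2), length = 15
  seg 4: (-29,-2) -> (-49,-2), length = 20
  seg 5: (-49,-2) -> (-34,-2), length = 15
  seg 6: (-34,-2) -> (-53,-2), length = 19
  seg 7: (-53,-2) -> (-36,-2), length = 17
  seg 8: (-36,-2) -> (-21,-2), length = 15
  seg 9: (-21,-2) -> (-40,-2), length = 19
  seg 10: (-40,-2) -> (-23,-2), length = 17
  seg 11: (-23,-2) -> (-8,-2), length = 15
  seg 12: (-8,-2) -> (-27,-2), length = 19
  seg 13: (-27,-2) -> (-10,-2), length = 17
  seg 14: (-10,-2) -> (5,-2), length = 15
  seg 15: (5,-2) -> (-14,-2), length = 19
  seg 16: (-14,-2) -> (3,-2), length = 17
  seg 17: (3,-2) -> (9,-2), length = 6
  seg 18: (9,-2) -> (24,-2), length = 15
  seg 19: (24,-2) -> (41,-2), length = 17
  seg 20: (41,-2) -> (34,-2), length = 7
Total = 304

Answer: 304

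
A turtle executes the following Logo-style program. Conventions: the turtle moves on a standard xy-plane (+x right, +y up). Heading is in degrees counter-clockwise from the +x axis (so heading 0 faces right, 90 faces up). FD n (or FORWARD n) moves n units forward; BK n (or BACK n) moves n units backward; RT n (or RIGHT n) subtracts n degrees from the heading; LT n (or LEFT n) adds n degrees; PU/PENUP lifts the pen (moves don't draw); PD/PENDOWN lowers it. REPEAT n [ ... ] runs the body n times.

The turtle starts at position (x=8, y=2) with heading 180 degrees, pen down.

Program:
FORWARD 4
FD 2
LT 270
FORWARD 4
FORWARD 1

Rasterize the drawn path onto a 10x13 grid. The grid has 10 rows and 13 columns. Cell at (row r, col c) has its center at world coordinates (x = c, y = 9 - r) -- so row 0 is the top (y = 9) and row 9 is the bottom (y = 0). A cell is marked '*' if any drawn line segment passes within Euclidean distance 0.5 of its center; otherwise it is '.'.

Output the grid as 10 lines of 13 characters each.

Answer: .............
.............
..*..........
..*..........
..*..........
..*..........
..*..........
..*******....
.............
.............

Derivation:
Segment 0: (8,2) -> (4,2)
Segment 1: (4,2) -> (2,2)
Segment 2: (2,2) -> (2,6)
Segment 3: (2,6) -> (2,7)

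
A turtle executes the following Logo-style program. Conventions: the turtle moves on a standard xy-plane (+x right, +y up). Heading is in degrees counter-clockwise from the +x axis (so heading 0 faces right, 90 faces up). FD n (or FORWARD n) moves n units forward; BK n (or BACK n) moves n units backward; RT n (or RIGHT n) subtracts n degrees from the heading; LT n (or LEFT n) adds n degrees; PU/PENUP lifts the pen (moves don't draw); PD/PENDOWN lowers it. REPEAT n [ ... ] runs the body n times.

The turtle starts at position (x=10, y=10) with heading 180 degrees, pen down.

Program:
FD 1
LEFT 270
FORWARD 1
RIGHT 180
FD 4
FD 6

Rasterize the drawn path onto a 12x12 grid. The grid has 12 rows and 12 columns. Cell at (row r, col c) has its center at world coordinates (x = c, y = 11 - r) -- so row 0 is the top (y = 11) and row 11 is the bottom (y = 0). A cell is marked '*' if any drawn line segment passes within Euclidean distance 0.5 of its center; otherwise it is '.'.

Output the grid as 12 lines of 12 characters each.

Segment 0: (10,10) -> (9,10)
Segment 1: (9,10) -> (9,11)
Segment 2: (9,11) -> (9,7)
Segment 3: (9,7) -> (9,1)

Answer: .........*..
.........**.
.........*..
.........*..
.........*..
.........*..
.........*..
.........*..
.........*..
.........*..
.........*..
............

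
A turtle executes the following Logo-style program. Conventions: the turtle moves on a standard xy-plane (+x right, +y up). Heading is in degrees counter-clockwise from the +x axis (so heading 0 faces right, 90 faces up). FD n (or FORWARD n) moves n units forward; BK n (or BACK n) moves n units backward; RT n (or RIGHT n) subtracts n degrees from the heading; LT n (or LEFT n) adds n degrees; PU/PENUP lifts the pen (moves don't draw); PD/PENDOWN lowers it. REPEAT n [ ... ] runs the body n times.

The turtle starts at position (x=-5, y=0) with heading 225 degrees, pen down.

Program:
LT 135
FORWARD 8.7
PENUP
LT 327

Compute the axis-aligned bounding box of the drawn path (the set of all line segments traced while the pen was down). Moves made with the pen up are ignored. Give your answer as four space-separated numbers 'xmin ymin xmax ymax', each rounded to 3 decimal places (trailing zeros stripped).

Executing turtle program step by step:
Start: pos=(-5,0), heading=225, pen down
LT 135: heading 225 -> 0
FD 8.7: (-5,0) -> (3.7,0) [heading=0, draw]
PU: pen up
LT 327: heading 0 -> 327
Final: pos=(3.7,0), heading=327, 1 segment(s) drawn

Segment endpoints: x in {-5, 3.7}, y in {0, 0}
xmin=-5, ymin=0, xmax=3.7, ymax=0

Answer: -5 0 3.7 0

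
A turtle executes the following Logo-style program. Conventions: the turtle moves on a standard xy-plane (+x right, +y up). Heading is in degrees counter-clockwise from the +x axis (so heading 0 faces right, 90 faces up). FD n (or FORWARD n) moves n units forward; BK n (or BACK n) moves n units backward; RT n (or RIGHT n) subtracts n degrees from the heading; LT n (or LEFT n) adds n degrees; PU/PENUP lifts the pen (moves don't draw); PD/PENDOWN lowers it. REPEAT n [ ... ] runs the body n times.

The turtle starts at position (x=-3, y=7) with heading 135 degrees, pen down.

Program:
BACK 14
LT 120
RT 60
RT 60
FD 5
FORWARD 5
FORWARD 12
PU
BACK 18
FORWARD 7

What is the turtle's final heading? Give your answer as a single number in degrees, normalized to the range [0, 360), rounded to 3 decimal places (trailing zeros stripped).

Executing turtle program step by step:
Start: pos=(-3,7), heading=135, pen down
BK 14: (-3,7) -> (6.899,-2.899) [heading=135, draw]
LT 120: heading 135 -> 255
RT 60: heading 255 -> 195
RT 60: heading 195 -> 135
FD 5: (6.899,-2.899) -> (3.364,0.636) [heading=135, draw]
FD 5: (3.364,0.636) -> (-0.172,4.172) [heading=135, draw]
FD 12: (-0.172,4.172) -> (-8.657,12.657) [heading=135, draw]
PU: pen up
BK 18: (-8.657,12.657) -> (4.071,-0.071) [heading=135, move]
FD 7: (4.071,-0.071) -> (-0.879,4.879) [heading=135, move]
Final: pos=(-0.879,4.879), heading=135, 4 segment(s) drawn

Answer: 135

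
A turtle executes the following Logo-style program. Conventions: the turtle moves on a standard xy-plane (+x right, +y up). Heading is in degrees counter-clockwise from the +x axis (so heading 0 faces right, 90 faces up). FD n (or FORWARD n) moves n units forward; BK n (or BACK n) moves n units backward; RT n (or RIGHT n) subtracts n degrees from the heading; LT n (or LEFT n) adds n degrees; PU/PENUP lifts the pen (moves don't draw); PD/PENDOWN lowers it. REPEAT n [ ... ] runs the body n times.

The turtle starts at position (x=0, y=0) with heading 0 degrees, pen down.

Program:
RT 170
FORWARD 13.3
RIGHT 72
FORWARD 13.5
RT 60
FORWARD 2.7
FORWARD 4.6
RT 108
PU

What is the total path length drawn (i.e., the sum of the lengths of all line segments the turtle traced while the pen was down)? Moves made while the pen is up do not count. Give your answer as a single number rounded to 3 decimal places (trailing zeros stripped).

Answer: 34.1

Derivation:
Executing turtle program step by step:
Start: pos=(0,0), heading=0, pen down
RT 170: heading 0 -> 190
FD 13.3: (0,0) -> (-13.098,-2.31) [heading=190, draw]
RT 72: heading 190 -> 118
FD 13.5: (-13.098,-2.31) -> (-19.436,9.61) [heading=118, draw]
RT 60: heading 118 -> 58
FD 2.7: (-19.436,9.61) -> (-18.005,11.9) [heading=58, draw]
FD 4.6: (-18.005,11.9) -> (-15.567,15.801) [heading=58, draw]
RT 108: heading 58 -> 310
PU: pen up
Final: pos=(-15.567,15.801), heading=310, 4 segment(s) drawn

Segment lengths:
  seg 1: (0,0) -> (-13.098,-2.31), length = 13.3
  seg 2: (-13.098,-2.31) -> (-19.436,9.61), length = 13.5
  seg 3: (-19.436,9.61) -> (-18.005,11.9), length = 2.7
  seg 4: (-18.005,11.9) -> (-15.567,15.801), length = 4.6
Total = 34.1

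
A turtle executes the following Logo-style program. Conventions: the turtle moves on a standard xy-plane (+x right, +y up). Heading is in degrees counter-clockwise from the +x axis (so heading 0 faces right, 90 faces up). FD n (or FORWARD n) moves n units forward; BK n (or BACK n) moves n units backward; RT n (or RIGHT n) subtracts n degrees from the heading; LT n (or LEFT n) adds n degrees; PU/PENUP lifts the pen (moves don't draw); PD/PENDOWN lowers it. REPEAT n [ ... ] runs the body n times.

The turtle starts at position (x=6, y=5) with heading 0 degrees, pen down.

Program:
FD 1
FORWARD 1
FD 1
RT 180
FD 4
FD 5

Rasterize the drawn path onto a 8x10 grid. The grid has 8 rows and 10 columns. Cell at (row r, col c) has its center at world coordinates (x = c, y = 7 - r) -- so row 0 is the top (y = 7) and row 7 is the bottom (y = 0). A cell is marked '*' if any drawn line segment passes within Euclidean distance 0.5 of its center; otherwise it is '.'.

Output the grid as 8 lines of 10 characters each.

Answer: ..........
..........
**********
..........
..........
..........
..........
..........

Derivation:
Segment 0: (6,5) -> (7,5)
Segment 1: (7,5) -> (8,5)
Segment 2: (8,5) -> (9,5)
Segment 3: (9,5) -> (5,5)
Segment 4: (5,5) -> (0,5)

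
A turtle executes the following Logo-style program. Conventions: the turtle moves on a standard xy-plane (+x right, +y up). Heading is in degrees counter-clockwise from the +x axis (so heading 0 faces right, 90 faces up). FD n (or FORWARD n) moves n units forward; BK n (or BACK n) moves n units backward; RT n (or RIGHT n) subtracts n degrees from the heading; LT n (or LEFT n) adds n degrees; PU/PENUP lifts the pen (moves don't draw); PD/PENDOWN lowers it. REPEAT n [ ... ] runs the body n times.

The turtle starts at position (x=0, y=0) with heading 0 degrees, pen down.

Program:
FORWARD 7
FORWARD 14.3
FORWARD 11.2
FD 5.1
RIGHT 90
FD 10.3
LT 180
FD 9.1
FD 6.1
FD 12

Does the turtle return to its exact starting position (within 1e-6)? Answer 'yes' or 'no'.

Answer: no

Derivation:
Executing turtle program step by step:
Start: pos=(0,0), heading=0, pen down
FD 7: (0,0) -> (7,0) [heading=0, draw]
FD 14.3: (7,0) -> (21.3,0) [heading=0, draw]
FD 11.2: (21.3,0) -> (32.5,0) [heading=0, draw]
FD 5.1: (32.5,0) -> (37.6,0) [heading=0, draw]
RT 90: heading 0 -> 270
FD 10.3: (37.6,0) -> (37.6,-10.3) [heading=270, draw]
LT 180: heading 270 -> 90
FD 9.1: (37.6,-10.3) -> (37.6,-1.2) [heading=90, draw]
FD 6.1: (37.6,-1.2) -> (37.6,4.9) [heading=90, draw]
FD 12: (37.6,4.9) -> (37.6,16.9) [heading=90, draw]
Final: pos=(37.6,16.9), heading=90, 8 segment(s) drawn

Start position: (0, 0)
Final position: (37.6, 16.9)
Distance = 41.223; >= 1e-6 -> NOT closed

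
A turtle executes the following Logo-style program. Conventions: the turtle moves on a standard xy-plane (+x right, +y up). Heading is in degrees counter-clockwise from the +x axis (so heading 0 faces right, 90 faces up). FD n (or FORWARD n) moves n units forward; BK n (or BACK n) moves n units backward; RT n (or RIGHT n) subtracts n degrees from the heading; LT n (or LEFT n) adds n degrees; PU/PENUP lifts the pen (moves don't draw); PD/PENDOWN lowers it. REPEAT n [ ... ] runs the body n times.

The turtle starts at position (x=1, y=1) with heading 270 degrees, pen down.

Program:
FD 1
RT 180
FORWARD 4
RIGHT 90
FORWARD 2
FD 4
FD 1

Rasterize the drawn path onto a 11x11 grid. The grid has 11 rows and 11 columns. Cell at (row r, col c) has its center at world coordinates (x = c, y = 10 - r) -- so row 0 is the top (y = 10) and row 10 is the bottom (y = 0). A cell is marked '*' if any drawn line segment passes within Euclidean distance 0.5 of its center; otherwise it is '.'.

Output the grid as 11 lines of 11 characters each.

Answer: ...........
...........
...........
...........
...........
...........
.********..
.*.........
.*.........
.*.........
.*.........

Derivation:
Segment 0: (1,1) -> (1,0)
Segment 1: (1,0) -> (1,4)
Segment 2: (1,4) -> (3,4)
Segment 3: (3,4) -> (7,4)
Segment 4: (7,4) -> (8,4)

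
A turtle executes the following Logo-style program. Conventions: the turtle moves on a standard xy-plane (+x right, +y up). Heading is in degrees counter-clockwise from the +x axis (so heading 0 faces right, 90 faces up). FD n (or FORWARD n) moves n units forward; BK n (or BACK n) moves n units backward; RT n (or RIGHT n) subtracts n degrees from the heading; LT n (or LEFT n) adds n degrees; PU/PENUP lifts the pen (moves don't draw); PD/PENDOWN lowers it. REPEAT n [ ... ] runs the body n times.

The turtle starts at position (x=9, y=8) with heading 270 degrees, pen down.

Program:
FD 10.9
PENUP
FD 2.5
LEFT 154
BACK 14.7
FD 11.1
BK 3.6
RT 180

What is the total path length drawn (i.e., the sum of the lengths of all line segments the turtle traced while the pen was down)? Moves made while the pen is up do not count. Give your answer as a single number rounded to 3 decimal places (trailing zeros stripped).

Executing turtle program step by step:
Start: pos=(9,8), heading=270, pen down
FD 10.9: (9,8) -> (9,-2.9) [heading=270, draw]
PU: pen up
FD 2.5: (9,-2.9) -> (9,-5.4) [heading=270, move]
LT 154: heading 270 -> 64
BK 14.7: (9,-5.4) -> (2.556,-18.612) [heading=64, move]
FD 11.1: (2.556,-18.612) -> (7.422,-8.636) [heading=64, move]
BK 3.6: (7.422,-8.636) -> (5.844,-11.871) [heading=64, move]
RT 180: heading 64 -> 244
Final: pos=(5.844,-11.871), heading=244, 1 segment(s) drawn

Segment lengths:
  seg 1: (9,8) -> (9,-2.9), length = 10.9
Total = 10.9

Answer: 10.9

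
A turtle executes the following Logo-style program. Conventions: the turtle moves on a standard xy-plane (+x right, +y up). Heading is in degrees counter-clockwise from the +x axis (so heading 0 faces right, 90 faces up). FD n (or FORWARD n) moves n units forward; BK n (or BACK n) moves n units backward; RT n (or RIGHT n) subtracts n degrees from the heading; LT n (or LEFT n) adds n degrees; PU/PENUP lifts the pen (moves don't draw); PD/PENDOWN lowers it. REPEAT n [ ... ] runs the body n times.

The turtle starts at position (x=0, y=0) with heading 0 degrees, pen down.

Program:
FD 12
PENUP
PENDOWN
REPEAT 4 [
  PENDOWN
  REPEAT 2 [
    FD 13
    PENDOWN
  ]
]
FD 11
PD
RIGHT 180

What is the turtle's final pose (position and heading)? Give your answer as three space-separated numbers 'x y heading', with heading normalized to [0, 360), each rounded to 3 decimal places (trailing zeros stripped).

Executing turtle program step by step:
Start: pos=(0,0), heading=0, pen down
FD 12: (0,0) -> (12,0) [heading=0, draw]
PU: pen up
PD: pen down
REPEAT 4 [
  -- iteration 1/4 --
  PD: pen down
  REPEAT 2 [
    -- iteration 1/2 --
    FD 13: (12,0) -> (25,0) [heading=0, draw]
    PD: pen down
    -- iteration 2/2 --
    FD 13: (25,0) -> (38,0) [heading=0, draw]
    PD: pen down
  ]
  -- iteration 2/4 --
  PD: pen down
  REPEAT 2 [
    -- iteration 1/2 --
    FD 13: (38,0) -> (51,0) [heading=0, draw]
    PD: pen down
    -- iteration 2/2 --
    FD 13: (51,0) -> (64,0) [heading=0, draw]
    PD: pen down
  ]
  -- iteration 3/4 --
  PD: pen down
  REPEAT 2 [
    -- iteration 1/2 --
    FD 13: (64,0) -> (77,0) [heading=0, draw]
    PD: pen down
    -- iteration 2/2 --
    FD 13: (77,0) -> (90,0) [heading=0, draw]
    PD: pen down
  ]
  -- iteration 4/4 --
  PD: pen down
  REPEAT 2 [
    -- iteration 1/2 --
    FD 13: (90,0) -> (103,0) [heading=0, draw]
    PD: pen down
    -- iteration 2/2 --
    FD 13: (103,0) -> (116,0) [heading=0, draw]
    PD: pen down
  ]
]
FD 11: (116,0) -> (127,0) [heading=0, draw]
PD: pen down
RT 180: heading 0 -> 180
Final: pos=(127,0), heading=180, 10 segment(s) drawn

Answer: 127 0 180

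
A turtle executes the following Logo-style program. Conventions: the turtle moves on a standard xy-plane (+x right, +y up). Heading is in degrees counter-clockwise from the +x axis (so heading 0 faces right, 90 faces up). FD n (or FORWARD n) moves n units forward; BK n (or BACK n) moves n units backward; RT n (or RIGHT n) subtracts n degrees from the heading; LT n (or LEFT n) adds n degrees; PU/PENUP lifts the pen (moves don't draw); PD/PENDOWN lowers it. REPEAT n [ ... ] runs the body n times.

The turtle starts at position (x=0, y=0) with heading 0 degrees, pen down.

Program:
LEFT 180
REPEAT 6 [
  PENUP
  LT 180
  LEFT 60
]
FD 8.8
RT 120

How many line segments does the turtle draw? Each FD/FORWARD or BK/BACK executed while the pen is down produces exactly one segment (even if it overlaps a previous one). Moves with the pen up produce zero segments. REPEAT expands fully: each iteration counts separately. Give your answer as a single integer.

Answer: 0

Derivation:
Executing turtle program step by step:
Start: pos=(0,0), heading=0, pen down
LT 180: heading 0 -> 180
REPEAT 6 [
  -- iteration 1/6 --
  PU: pen up
  LT 180: heading 180 -> 0
  LT 60: heading 0 -> 60
  -- iteration 2/6 --
  PU: pen up
  LT 180: heading 60 -> 240
  LT 60: heading 240 -> 300
  -- iteration 3/6 --
  PU: pen up
  LT 180: heading 300 -> 120
  LT 60: heading 120 -> 180
  -- iteration 4/6 --
  PU: pen up
  LT 180: heading 180 -> 0
  LT 60: heading 0 -> 60
  -- iteration 5/6 --
  PU: pen up
  LT 180: heading 60 -> 240
  LT 60: heading 240 -> 300
  -- iteration 6/6 --
  PU: pen up
  LT 180: heading 300 -> 120
  LT 60: heading 120 -> 180
]
FD 8.8: (0,0) -> (-8.8,0) [heading=180, move]
RT 120: heading 180 -> 60
Final: pos=(-8.8,0), heading=60, 0 segment(s) drawn
Segments drawn: 0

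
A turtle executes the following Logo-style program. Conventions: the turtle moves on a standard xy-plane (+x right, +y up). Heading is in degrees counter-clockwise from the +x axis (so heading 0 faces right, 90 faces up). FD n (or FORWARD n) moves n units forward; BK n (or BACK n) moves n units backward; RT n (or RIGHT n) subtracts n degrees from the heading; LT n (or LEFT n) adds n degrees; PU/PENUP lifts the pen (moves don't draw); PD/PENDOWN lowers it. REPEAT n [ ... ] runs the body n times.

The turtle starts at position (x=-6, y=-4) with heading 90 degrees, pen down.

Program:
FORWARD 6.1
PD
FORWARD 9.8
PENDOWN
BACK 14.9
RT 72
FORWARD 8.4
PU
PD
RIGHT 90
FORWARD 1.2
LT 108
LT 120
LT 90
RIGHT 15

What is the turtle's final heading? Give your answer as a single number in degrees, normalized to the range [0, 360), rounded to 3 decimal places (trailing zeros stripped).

Answer: 231

Derivation:
Executing turtle program step by step:
Start: pos=(-6,-4), heading=90, pen down
FD 6.1: (-6,-4) -> (-6,2.1) [heading=90, draw]
PD: pen down
FD 9.8: (-6,2.1) -> (-6,11.9) [heading=90, draw]
PD: pen down
BK 14.9: (-6,11.9) -> (-6,-3) [heading=90, draw]
RT 72: heading 90 -> 18
FD 8.4: (-6,-3) -> (1.989,-0.404) [heading=18, draw]
PU: pen up
PD: pen down
RT 90: heading 18 -> 288
FD 1.2: (1.989,-0.404) -> (2.36,-1.546) [heading=288, draw]
LT 108: heading 288 -> 36
LT 120: heading 36 -> 156
LT 90: heading 156 -> 246
RT 15: heading 246 -> 231
Final: pos=(2.36,-1.546), heading=231, 5 segment(s) drawn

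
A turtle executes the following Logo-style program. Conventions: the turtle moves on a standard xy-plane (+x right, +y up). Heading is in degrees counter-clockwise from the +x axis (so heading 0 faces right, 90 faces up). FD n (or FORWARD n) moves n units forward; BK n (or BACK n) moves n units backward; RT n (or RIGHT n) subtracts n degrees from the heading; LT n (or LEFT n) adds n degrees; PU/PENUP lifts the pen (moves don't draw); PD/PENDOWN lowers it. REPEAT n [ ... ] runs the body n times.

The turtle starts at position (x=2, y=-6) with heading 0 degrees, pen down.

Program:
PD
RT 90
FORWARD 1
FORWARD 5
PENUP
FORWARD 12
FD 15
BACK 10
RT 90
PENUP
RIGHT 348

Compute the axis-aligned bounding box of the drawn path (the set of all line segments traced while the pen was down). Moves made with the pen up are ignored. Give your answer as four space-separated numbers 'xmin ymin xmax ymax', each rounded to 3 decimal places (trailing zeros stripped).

Answer: 2 -12 2 -6

Derivation:
Executing turtle program step by step:
Start: pos=(2,-6), heading=0, pen down
PD: pen down
RT 90: heading 0 -> 270
FD 1: (2,-6) -> (2,-7) [heading=270, draw]
FD 5: (2,-7) -> (2,-12) [heading=270, draw]
PU: pen up
FD 12: (2,-12) -> (2,-24) [heading=270, move]
FD 15: (2,-24) -> (2,-39) [heading=270, move]
BK 10: (2,-39) -> (2,-29) [heading=270, move]
RT 90: heading 270 -> 180
PU: pen up
RT 348: heading 180 -> 192
Final: pos=(2,-29), heading=192, 2 segment(s) drawn

Segment endpoints: x in {2, 2}, y in {-12, -7, -6}
xmin=2, ymin=-12, xmax=2, ymax=-6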